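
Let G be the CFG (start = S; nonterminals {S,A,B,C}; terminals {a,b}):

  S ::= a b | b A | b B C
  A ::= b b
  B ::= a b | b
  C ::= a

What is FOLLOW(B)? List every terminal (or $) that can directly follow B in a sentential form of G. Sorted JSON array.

FIRST iteration:
pass 1:
  A via A→b b: +{b}
  B via B→a b: +{a}
  B via B→b: +{b}
  C via C→a: +{a}
  S via S→a b: +{a}
  S via S→b A: +{b}
  FIRST[S]={a,b}  FIRST[A]={b}  FIRST[B]={a,b}  FIRST[C]={a}
pass 2: done
  FIRST[S]={a,b}  FIRST[A]={b}  FIRST[B]={a,b}  FIRST[C]={a}

Compute FOLLOW by fixpoint:
initialize: $ ∈ FOLLOW(S)
pass 1:
  S→b A: FOLLOW(A) ⊇ FOLLOW(S) ⊇ {$}; new: +{$}
  S→b B C: FOLLOW(B) ⊇ FIRST(C) = {a}; new: +{a}
  S→b B C: FOLLOW(C) ⊇ FOLLOW(S) ⊇ {$}; new: +{$}
  FOLLOW(S)={$}  FOLLOW(A)={$}  FOLLOW(B)={a}  FOLLOW(C)={$}
pass 2: — fixpoint
  FOLLOW(S)={$}  FOLLOW(A)={$}  FOLLOW(B)={a}  FOLLOW(C)={$}

FOLLOW(B) = ["a"]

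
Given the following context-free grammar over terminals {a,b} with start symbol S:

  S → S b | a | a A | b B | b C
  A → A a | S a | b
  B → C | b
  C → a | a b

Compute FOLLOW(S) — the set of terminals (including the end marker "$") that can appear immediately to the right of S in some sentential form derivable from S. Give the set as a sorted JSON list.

Compute FIRST by fixpoint:
round 1:
  A via A→b: +{b}
  B via B→b: +{b}
  C via C→a: +{a}
  S via S→a: +{a}
  S via S→b B: +{b}
  FIRST[S]={a,b}  FIRST[A]={b}  FIRST[B]={b}  FIRST[C]={a}
round 2:
  A via A→S a: +{a}
  B via B→C: +{a}
  FIRST[S]={a,b}  FIRST[A]={a,b}  FIRST[B]={a,b}  FIRST[C]={a}
round 3: done
  FIRST[S]={a,b}  FIRST[A]={a,b}  FIRST[B]={a,b}  FIRST[C]={a}

FOLLOW sets:
initialize: $ ∈ FOLLOW(S)
pass 1:
  A→A a: FOLLOW(A) ⊇ FIRST(a) = {a}; new: +{a}
  A→S a: FOLLOW(S) ⊇ FIRST(a) = {a}; new: +{a}
  S→S b: FOLLOW(S) ⊇ FIRST(b) = {b}; new: +{b}
  S→a A: FOLLOW(A) ⊇ FOLLOW(S) ⊇ {$,a,b}; new: +{$,b}
  S→b B: FOLLOW(B) ⊇ FOLLOW(S) ⊇ {$,a,b}; new: +{$,a,b}
  S→b C: FOLLOW(C) ⊇ FOLLOW(S) ⊇ {$,a,b}; new: +{$,a,b}
  FOLLOW[S]={$,a,b}  FOLLOW[A]={$,a,b}  FOLLOW[B]={$,a,b}  FOLLOW[C]={$,a,b}
pass 2: — fixpoint
  FOLLOW[S]={$,a,b}  FOLLOW[A]={$,a,b}  FOLLOW[B]={$,a,b}  FOLLOW[C]={$,a,b}

FOLLOW(S) = ["$", "a", "b"]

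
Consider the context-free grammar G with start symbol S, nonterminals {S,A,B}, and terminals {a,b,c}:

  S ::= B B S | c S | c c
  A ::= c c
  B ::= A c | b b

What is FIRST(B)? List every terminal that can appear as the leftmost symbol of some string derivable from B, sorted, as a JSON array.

FIRST sets, iterate to fixpoint:
iter 1:
  A via A→c c: +{c}
  B via B→A c: +{c}
  B via B→b b: +{b}
  S via S→B B S: +{b,c}
  FIRST(S)={b,c}  FIRST(A)={c}  FIRST(B)={b,c}
iter 2: — fixpoint
  FIRST(S)={b,c}  FIRST(A)={c}  FIRST(B)={b,c}

FIRST(B) = ["b", "c"]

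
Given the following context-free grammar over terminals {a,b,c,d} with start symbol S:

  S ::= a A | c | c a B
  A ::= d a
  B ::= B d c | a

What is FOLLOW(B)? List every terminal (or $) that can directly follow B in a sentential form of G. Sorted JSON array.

Compute FIRST by fixpoint:
[1]
  A via A→d a: +{d}
  B via B→a: +{a}
  S via S→a A: +{a}
  S via S→c: +{c}
  S: {a,c}  A: {d}  B: {a}
[2] (no change)
  S: {a,c}  A: {d}  B: {a}

Compute FOLLOW by fixpoint:
seed FOLLOW(S) with $
iter 1:
  B→B d c: FOLLOW(B) ⊇ FIRST(d) = {d}; new: +{d}
  S→a A: FOLLOW(A) ⊇ FOLLOW(S) ⊇ {$}; new: +{$}
  S→c a B: FOLLOW(B) ⊇ FOLLOW(S) ⊇ {$}; new: +{$}
  FOLLOW(S)={$}  FOLLOW(A)={$}  FOLLOW(B)={$,d}
iter 2: (no change)
  FOLLOW(S)={$}  FOLLOW(A)={$}  FOLLOW(B)={$,d}

FOLLOW(B) = ["$", "d"]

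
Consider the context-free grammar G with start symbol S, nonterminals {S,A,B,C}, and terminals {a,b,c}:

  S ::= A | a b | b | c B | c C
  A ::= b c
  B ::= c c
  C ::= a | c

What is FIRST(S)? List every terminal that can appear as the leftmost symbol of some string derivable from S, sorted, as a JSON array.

FIRST sets, iterate to fixpoint:
round 1:
  A via A→b c: +{b}
  B via B→c c: +{c}
  C via C→a: +{a}
  C via C→c: +{c}
  S via S→A: +{b}
  S via S→a b: +{a}
  S via S→c B: +{c}
  FIRST(S)={a,b,c}  FIRST(A)={b}  FIRST(B)={c}  FIRST(C)={a,c}
round 2: (stable)
  FIRST(S)={a,b,c}  FIRST(A)={b}  FIRST(B)={c}  FIRST(C)={a,c}

FIRST(S) = ["a", "b", "c"]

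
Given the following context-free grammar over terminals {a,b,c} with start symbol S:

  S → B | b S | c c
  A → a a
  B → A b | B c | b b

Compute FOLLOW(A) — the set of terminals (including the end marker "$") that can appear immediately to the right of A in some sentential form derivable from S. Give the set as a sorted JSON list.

FIRST iteration:
iter 1:
  A via A→a a: +{a}
  B via B→A b: +{a}
  B via B→b b: +{b}
  S via S→B: +{a,b}
  S via S→c c: +{c}
  S: {a,b,c}  A: {a}  B: {a,b}
iter 2: (stable)
  S: {a,b,c}  A: {a}  B: {a,b}

FOLLOW sets:
FOLLOW(S) := {$}
iter 1:
  B→A b: FOLLOW(A) ⊇ FIRST(b) = {b}; new: +{b}
  B→B c: FOLLOW(B) ⊇ FIRST(c) = {c}; new: +{c}
  S→B: FOLLOW(B) ⊇ FOLLOW(S) ⊇ {$}; new: +{$}
  S: {$}  A: {b}  B: {$,c}
iter 2: (no change)
  S: {$}  A: {b}  B: {$,c}

FOLLOW(A) = ["b"]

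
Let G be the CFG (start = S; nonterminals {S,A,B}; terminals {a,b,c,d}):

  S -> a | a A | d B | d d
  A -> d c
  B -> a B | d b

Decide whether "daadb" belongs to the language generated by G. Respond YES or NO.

CNF form of G:
  S -> T0 B | T0 T0 | T2 A | a
  A -> T0 T1
  B -> T0 T3 | T2 B
  T0 -> d
  T1 -> c
  T2 -> a
  T3 -> b

Fill CYK table bottom-up:
  cell(0,0) d: {T0}  orig:{}
  cell(1,1) a: {S,T2}  orig:{S}
  cell(2,2) a: {S,T2}  orig:{S}
  cell(3,3) d: {T0}  orig:{}
  cell(4,4) b: {T3}  orig:{}
  cell(0,1) da: ∅
  cell(1,2) aa: ∅
  cell(2,3) ad: ∅
  cell(3,4) db: {B}
  cell(0,2) daa: ∅
  cell(1,3) aad: ∅
  cell(2,4) adb: {B}
  cell(0,3) daad: ∅
  cell(1,4) aadb: {B}
  cell(0,4) daadb: {S}

S ∈ T[0,4] ⇒ YES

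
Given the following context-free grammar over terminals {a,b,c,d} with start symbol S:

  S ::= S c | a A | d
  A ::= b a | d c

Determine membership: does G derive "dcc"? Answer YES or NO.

CNF form of G:
  S -> S T3 | T1 A | d
  A -> T0 T1 | T2 T3
  T0 -> b
  T1 -> a
  T2 -> d
  T3 -> c

CYK fill:
  T[0,0] 'd' = {S,T2}  orig:{S}
  T[1,1] 'c' = {T3}  orig:{}
  T[2,2] 'c' = {T3}  orig:{}
  T[0,1] 'dc' = {A,S}
  T[1,2] 'cc' = ∅
  T[0,2] 'dcc' = {S}

S ∈ T[0,2] ⇒ YES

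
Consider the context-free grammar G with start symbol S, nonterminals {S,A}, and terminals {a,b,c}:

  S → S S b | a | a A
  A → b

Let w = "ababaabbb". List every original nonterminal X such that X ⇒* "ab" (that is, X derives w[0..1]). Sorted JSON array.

CNF form of G:
  S -> S X2 | T1 A | a
  A -> b
  T0 -> b
  T1 -> a
  X2 -> S T0

Fill CYK table bottom-up, restricted to cells inside w[0..1]:
  cell(0,0) a: {S,T1}  orig:{S}
  cell(1,1) b: {A,T0}  orig:{A}
  cell(0,1) ab: {S,X2}  orig:{S}

Original NTs in T[0,1] deriving "ab": ["S"]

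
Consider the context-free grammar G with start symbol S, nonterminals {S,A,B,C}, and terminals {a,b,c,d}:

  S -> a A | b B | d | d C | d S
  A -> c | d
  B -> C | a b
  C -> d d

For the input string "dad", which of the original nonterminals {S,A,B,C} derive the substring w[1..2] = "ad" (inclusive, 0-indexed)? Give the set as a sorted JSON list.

CNF form of G:
  S -> T0 A | T1 B | T2 C | T2 S | d
  A -> c | d
  B -> T0 T1 | T2 T2
  C -> T2 T2
  T0 -> a
  T1 -> b
  T2 -> d

CYK table (by increasing span) — only the sub-triangle for w[1..2]:
  [1..1]={T0}  "a"  orig:{}
  [2..2]={A,S,T2}  "d"  orig:{A,S}
  [1..2]={S}  "ad"

Original NTs in T[1,2] deriving "ad": ["S"]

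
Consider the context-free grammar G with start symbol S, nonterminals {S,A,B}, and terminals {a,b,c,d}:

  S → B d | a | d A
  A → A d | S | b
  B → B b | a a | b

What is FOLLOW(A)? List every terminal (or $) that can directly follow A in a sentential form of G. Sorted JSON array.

FIRST iteration:
iter 1:
  A via A→b: +{b}
  B via B→a a: +{a}
  B via B→b: +{b}
  S via S→B d: +{a,b}
  S via S→d A: +{d}
  S: {a,b,d}  A: {b}  B: {a,b}
iter 2:
  A via A→S: +{a,d}
  S: {a,b,d}  A: {a,b,d}  B: {a,b}
iter 3: done
  S: {a,b,d}  A: {a,b,d}  B: {a,b}

Compute FOLLOW by fixpoint:
initialize: $ ∈ FOLLOW(S)
iter 1:
  A→A d: FOLLOW(A) ⊇ FIRST(d) = {d}; new: +{d}
  A→S: FOLLOW(S) ⊇ FOLLOW(A) ⊇ {d}; new: +{d}
  B→B b: FOLLOW(B) ⊇ FIRST(b) = {b}; new: +{b}
  S→B d: FOLLOW(B) ⊇ FIRST(d) = {d}; new: +{d}
  S→d A: FOLLOW(A) ⊇ FOLLOW(S) ⊇ {$,d}; new: +{$}
  FOLLOW[S]={$,d}  FOLLOW[A]={$,d}  FOLLOW[B]={b,d}
iter 2: (no change)
  FOLLOW[S]={$,d}  FOLLOW[A]={$,d}  FOLLOW[B]={b,d}

FOLLOW(A) = ["$", "d"]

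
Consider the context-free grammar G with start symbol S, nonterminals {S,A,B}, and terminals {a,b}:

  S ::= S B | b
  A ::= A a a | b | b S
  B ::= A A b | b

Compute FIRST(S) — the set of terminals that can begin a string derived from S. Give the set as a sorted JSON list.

Compute FIRST by fixpoint:
iter 1:
  A via A→b: +{b}
  B via B→A A b: +{b}
  S via S→b: +{b}
  FIRST[S]={b}  FIRST[A]={b}  FIRST[B]={b}
iter 2: (stable)
  FIRST[S]={b}  FIRST[A]={b}  FIRST[B]={b}

FIRST(S) = ["b"]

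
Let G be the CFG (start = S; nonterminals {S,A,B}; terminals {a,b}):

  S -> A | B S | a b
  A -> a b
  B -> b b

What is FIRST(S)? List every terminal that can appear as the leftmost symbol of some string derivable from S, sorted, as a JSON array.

Compute FIRST by fixpoint:
pass 1:
  A via A→a b: +{a}
  B via B→b b: +{b}
  S via S→A: +{a}
  S via S→B S: +{b}
  FIRST(S)={a,b}  FIRST(A)={a}  FIRST(B)={b}
pass 2: — fixpoint
  FIRST(S)={a,b}  FIRST(A)={a}  FIRST(B)={b}

FIRST(S) = ["a", "b"]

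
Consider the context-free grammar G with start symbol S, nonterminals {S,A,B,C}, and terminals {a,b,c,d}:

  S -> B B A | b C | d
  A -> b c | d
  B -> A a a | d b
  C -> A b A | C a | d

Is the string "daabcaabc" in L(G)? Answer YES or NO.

Convert to CNF:
  S -> B X6 | T0 C | d
  A -> T0 T1 | d
  B -> A X4 | T3 T0
  C -> A X5 | C T2 | d
  T0 -> b
  T1 -> c
  T2 -> a
  T3 -> d
  X4 -> T2 T2
  X5 -> T0 A
  X6 -> B A

CYK table (by increasing span):
  cell(0,0) d: {A,C,S,T3}  orig:{A,C,S}
  cell(1,1) a: {T2}  orig:{}
  cell(2,2) a: {T2}  orig:{}
  cell(3,3) b: {T0}  orig:{}
  cell(4,4) c: {T1}  orig:{}
  cell(5,5) a: {T2}  orig:{}
  cell(6,6) a: {T2}  orig:{}
  cell(7,7) b: {T0}  orig:{}
  cell(8,8) c: {T1}  orig:{}
  cell(0,1) da: {C}
  cell(1,2) aa: {X4}  orig:{}
  cell(2,3) ab: ∅
  cell(3,4) bc: {A}
  cell(4,5) ca: ∅
  cell(5,6) aa: {X4}  orig:{}
  cell(6,7) ab: ∅
  cell(7,8) bc: {A}
  cell(0,2) daa: {B,C}
  cell(1,3) aab: ∅
  cell(2,4) abc: ∅
  cell(3,5) bca: ∅
  cell(4,6) caa: ∅
  cell(5,7) aab: ∅
  cell(6,8) abc: ∅
  cell(0,3) daab: ∅
  cell(1,4) aabc: ∅
  cell(2,5) abca: ∅
  cell(3,6) bcaa: {B}
  cell(4,7) caab: ∅
  cell(5,8) aabc: ∅
  cell(0,4) daabc: {X6}  orig:{}
  cell(1,5) aabca: ∅
  cell(2,6) abcaa: ∅
  cell(3,7) bcaab: ∅
  cell(4,8) caabc: ∅
  cell(0,5) daabca: ∅
  cell(1,6) aabcaa: ∅
  cell(2,7) abcaab: ∅
  cell(3,8) bcaabc: {X6}  orig:{}
  cell(0,6) daabcaa: ∅
  cell(1,7) aabcaab: ∅
  cell(2,8) abcaabc: ∅
  cell(0,7) daabcaab: ∅
  cell(1,8) aabcaabc: ∅
  cell(0,8) daabcaabc: {S}

S ∈ T[0,8] ⇒ YES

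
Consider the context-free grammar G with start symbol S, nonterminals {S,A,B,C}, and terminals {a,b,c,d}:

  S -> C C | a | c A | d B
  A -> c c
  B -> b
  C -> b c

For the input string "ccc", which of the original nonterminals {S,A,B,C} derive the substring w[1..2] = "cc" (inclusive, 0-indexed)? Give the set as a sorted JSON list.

CNF form of G:
  S -> C C | T0 A | T2 B | a
  A -> T0 T0
  B -> b
  C -> T1 T0
  T0 -> c
  T1 -> b
  T2 -> d

CYK table (by increasing span) — only the sub-triangle for w[1..2]:
  cell(1,1) c: {T0}  orig:{}
  cell(2,2) c: {T0}  orig:{}
  cell(1,2) cc: {A}

Original NTs in T[1,2] deriving "cc": ["A"]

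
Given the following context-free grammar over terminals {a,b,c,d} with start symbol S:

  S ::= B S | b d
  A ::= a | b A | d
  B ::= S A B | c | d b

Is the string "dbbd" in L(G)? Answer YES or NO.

Convert to CNF:
  S -> B S | T0 T1
  A -> T0 A | a | d
  B -> S X2 | T1 T0 | c
  T0 -> b
  T1 -> d
  X2 -> A B

CYK table (by increasing span):
  T[0,0] 'd' = {A,T1}  orig:{A}
  T[1,1] 'b' = {T0}  orig:{}
  T[2,2] 'b' = {T0}  orig:{}
  T[3,3] 'd' = {A,T1}  orig:{A}
  T[0,1] 'db' = {B}
  T[1,2] 'bb' = ∅
  T[2,3] 'bd' = {A,S}
  T[0,2] 'dbb' = ∅
  T[1,3] 'bbd' = {A}
  T[0,3] 'dbbd' = {S}

S ∈ T[0,3] ⇒ YES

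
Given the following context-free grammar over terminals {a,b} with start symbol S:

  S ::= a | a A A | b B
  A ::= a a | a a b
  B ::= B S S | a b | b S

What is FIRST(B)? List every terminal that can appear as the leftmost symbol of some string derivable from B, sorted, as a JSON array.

FIRST iteration:
iter 1:
  A via A→a a: +{a}
  B via B→a b: +{a}
  B via B→b S: +{b}
  S via S→a: +{a}
  S via S→b B: +{b}
  S: {a,b}  A: {a}  B: {a,b}
iter 2: (stable)
  S: {a,b}  A: {a}  B: {a,b}

FIRST(B) = ["a", "b"]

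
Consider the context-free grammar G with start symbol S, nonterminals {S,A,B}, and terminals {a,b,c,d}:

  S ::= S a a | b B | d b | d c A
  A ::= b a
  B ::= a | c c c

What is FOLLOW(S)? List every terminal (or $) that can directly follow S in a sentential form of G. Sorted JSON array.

FIRST sets, iterate to fixpoint:
round 1:
  A via A→b a: +{b}
  B via B→a: +{a}
  B via B→c c c: +{c}
  S via S→b B: +{b}
  S via S→d b: +{d}
  FIRST(S)={b,d}  FIRST(A)={b}  FIRST(B)={a,c}
round 2: done
  FIRST(S)={b,d}  FIRST(A)={b}  FIRST(B)={a,c}

FOLLOW iteration:
FOLLOW(S) := {$}
[1]
  S→S a a: FOLLOW(S) ⊇ FIRST(a) = {a}; new: +{a}
  S→b B: FOLLOW(B) ⊇ FOLLOW(S) ⊇ {$,a}; new: +{$,a}
  S→d c A: FOLLOW(A) ⊇ FOLLOW(S) ⊇ {$,a}; new: +{$,a}
  FOLLOW[S]={$,a}  FOLLOW[A]={$,a}  FOLLOW[B]={$,a}
[2] (stable)
  FOLLOW[S]={$,a}  FOLLOW[A]={$,a}  FOLLOW[B]={$,a}

FOLLOW(S) = ["$", "a"]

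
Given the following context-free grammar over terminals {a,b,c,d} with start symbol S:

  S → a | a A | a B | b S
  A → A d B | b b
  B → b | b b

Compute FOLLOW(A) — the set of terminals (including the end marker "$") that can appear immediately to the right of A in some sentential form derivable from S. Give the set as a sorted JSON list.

Compute FIRST by fixpoint:
[1]
  A via A→b b: +{b}
  B via B→b: +{b}
  S via S→a: +{a}
  S via S→b S: +{b}
  FIRST[S]={a,b}  FIRST[A]={b}  FIRST[B]={b}
[2] (no change)
  FIRST[S]={a,b}  FIRST[A]={b}  FIRST[B]={b}

FOLLOW sets:
FOLLOW(S) := {$}
pass 1:
  A→A d B: FOLLOW(A) ⊇ FIRST(d) = {d}; new: +{d}
  A→A d B: FOLLOW(B) ⊇ FOLLOW(A) ⊇ {d}; new: +{d}
  S→a A: FOLLOW(A) ⊇ FOLLOW(S) ⊇ {$}; new: +{$}
  S→a B: FOLLOW(B) ⊇ FOLLOW(S) ⊇ {$}; new: +{$}
  S: {$}  A: {$,d}  B: {$,d}
pass 2: — fixpoint
  S: {$}  A: {$,d}  B: {$,d}

FOLLOW(A) = ["$", "d"]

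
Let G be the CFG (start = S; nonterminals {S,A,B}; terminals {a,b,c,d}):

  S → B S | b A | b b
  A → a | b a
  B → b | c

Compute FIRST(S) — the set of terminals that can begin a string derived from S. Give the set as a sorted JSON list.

Compute FIRST by fixpoint:
[1]
  A via A→a: +{a}
  A via A→b a: +{b}
  B via B→b: +{b}
  B via B→c: +{c}
  S via S→B S: +{b,c}
  FIRST(S)={b,c}  FIRST(A)={a,b}  FIRST(B)={b,c}
[2] (no change)
  FIRST(S)={b,c}  FIRST(A)={a,b}  FIRST(B)={b,c}

FIRST(S) = ["b", "c"]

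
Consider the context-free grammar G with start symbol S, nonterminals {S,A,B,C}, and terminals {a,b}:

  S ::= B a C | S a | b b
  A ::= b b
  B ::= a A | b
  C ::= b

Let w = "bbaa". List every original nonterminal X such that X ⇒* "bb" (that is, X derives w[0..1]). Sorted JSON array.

Convert to CNF:
  S -> B X2 | S T1 | T0 T0
  A -> T0 T0
  B -> T1 A | b
  C -> b
  T0 -> b
  T1 -> a
  X2 -> T1 C

CYK table (by increasing span), restricted to cells inside w[0..1]:
  cell(0,0) b: {B,C,T0}  orig:{B,C}
  cell(1,1) b: {B,C,T0}  orig:{B,C}
  cell(0,1) bb: {A,S}

Original NTs in T[0,1] deriving "bb": ["A", "S"]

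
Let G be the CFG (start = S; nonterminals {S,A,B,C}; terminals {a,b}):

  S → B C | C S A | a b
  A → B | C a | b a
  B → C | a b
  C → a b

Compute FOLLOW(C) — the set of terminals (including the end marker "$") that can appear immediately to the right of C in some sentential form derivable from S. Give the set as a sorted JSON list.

Compute FIRST by fixpoint:
round 1:
  A via A→b a: +{b}
  B via B→a b: +{a}
  C via C→a b: +{a}
  S via S→B C: +{a}
  S: {a}  A: {b}  B: {a}  C: {a}
round 2:
  A via A→B: +{a}
  S: {a}  A: {a,b}  B: {a}  C: {a}
round 3: (stable)
  S: {a}  A: {a,b}  B: {a}  C: {a}

Compute FOLLOW by fixpoint:
FOLLOW(S) := {$}
pass 1:
  A→C a: FOLLOW(C) ⊇ FIRST(a) = {a}; new: +{a}
  S→B C: FOLLOW(B) ⊇ FIRST(C) = {a}; new: +{a}
  S→B C: FOLLOW(C) ⊇ FOLLOW(S) ⊇ {$}; new: +{$}
  S→C S A: FOLLOW(S) ⊇ FIRST(A) = {a,b}; new: +{a,b}
  S→C S A: FOLLOW(A) ⊇ FOLLOW(S) ⊇ {$,a,b}; new: +{$,a,b}
  S: {$,a,b}  A: {$,a,b}  B: {a}  C: {$,a}
pass 2:
  A→B: FOLLOW(B) ⊇ FOLLOW(A) ⊇ {$,a,b}; new: +{$,b}
  B→C: FOLLOW(C) ⊇ FOLLOW(B) ⊇ {$,a,b}; new: +{b}
  S: {$,a,b}  A: {$,a,b}  B: {$,a,b}  C: {$,a,b}
pass 3: (no change)
  S: {$,a,b}  A: {$,a,b}  B: {$,a,b}  C: {$,a,b}

FOLLOW(C) = ["$", "a", "b"]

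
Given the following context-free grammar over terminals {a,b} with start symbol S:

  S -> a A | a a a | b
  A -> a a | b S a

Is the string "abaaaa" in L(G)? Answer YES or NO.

Convert to CNF:
  S -> T0 A | T0 X3 | b
  A -> T0 T0 | T1 X2
  T0 -> a
  T1 -> b
  X2 -> S T0
  X3 -> T0 T0

CYK table (by increasing span):
  T[0,0] 'a' = {T0}  orig:{}
  T[1,1] 'b' = {S,T1}  orig:{S}
  T[2,2] 'a' = {T0}  orig:{}
  T[3,3] 'a' = {T0}  orig:{}
  T[4,4] 'a' = {T0}  orig:{}
  T[5,5] 'a' = {T0}  orig:{}
  T[0,1] 'ab' = ∅
  T[1,2] 'ba' = {X2}  orig:{}
  T[2,3] 'aa' = {A,X3}  orig:{A}
  T[3,4] 'aa' = {A,X3}  orig:{A}
  T[4,5] 'aa' = {A,X3}  orig:{A}
  T[0,2] 'aba' = ∅
  T[1,3] 'baa' = ∅
  T[2,4] 'aaa' = {S}
  T[3,5] 'aaa' = {S}
  T[0,3] 'abaa' = ∅
  T[1,4] 'baaa' = ∅
  T[2,5] 'aaaa' = {X2}  orig:{}
  T[0,4] 'abaaa' = ∅
  T[1,5] 'baaaa' = {A}
  T[0,5] 'abaaaa' = {S}

S ∈ T[0,5] ⇒ YES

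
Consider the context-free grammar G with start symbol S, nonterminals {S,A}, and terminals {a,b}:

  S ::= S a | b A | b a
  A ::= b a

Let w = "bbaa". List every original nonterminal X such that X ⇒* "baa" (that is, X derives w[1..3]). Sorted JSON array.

CNF form of G:
  S -> S T1 | T0 A | T0 T1
  A -> T0 T1
  T0 -> b
  T1 -> a

CYK table (by increasing span) (cells [i..j] with 1 ≤ i ≤ j ≤ 3 only):
  T[1,1] 'b' = {T0}  orig:{}
  T[2,2] 'a' = {T1}  orig:{}
  T[3,3] 'a' = {T1}  orig:{}
  T[1,2] 'ba' = {A,S}
  T[2,3] 'aa' = ∅
  T[1,3] 'baa' = {S}

Original NTs in T[1,3] deriving "baa": ["S"]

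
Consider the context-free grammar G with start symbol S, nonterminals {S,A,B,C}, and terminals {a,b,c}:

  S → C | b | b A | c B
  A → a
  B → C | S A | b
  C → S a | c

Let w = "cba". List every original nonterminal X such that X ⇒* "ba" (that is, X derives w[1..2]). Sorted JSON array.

CNF form of G:
  S -> S T0 | T1 A | T2 B | b | c
  A -> a
  B -> S A | S T0 | b | c
  C -> S T0 | c
  T0 -> a
  T1 -> b
  T2 -> c

CYK fill — only the sub-triangle for w[1..2]:
  [1..1]={B,S,T1}  "b"  orig:{B,S}
  [2..2]={A,T0}  "a"  orig:{A}
  [1..2]={B,C,S}  "ba"

Original NTs in T[1,2] deriving "ba": ["B", "C", "S"]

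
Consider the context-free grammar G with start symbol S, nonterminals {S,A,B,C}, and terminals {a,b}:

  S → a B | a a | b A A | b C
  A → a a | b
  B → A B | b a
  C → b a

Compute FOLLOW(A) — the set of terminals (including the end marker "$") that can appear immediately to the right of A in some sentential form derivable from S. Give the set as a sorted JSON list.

FIRST sets, iterate to fixpoint:
iter 1:
  A via A→a a: +{a}
  A via A→b: +{b}
  B via B→A B: +{a,b}
  C via C→b a: +{b}
  S via S→a B: +{a}
  S via S→b A A: +{b}
  FIRST(S)={a,b}  FIRST(A)={a,b}  FIRST(B)={a,b}  FIRST(C)={b}
iter 2: — fixpoint
  FIRST(S)={a,b}  FIRST(A)={a,b}  FIRST(B)={a,b}  FIRST(C)={b}

FOLLOW sets:
initialize: $ ∈ FOLLOW(S)
iter 1:
  B→A B: FOLLOW(A) ⊇ FIRST(B) = {a,b}; new: +{a,b}
  S→a B: FOLLOW(B) ⊇ FOLLOW(S) ⊇ {$}; new: +{$}
  S→b A A: FOLLOW(A) ⊇ FOLLOW(S) ⊇ {$}; new: +{$}
  S→b C: FOLLOW(C) ⊇ FOLLOW(S) ⊇ {$}; new: +{$}
  FOLLOW(S)={$}  FOLLOW(A)={$,a,b}  FOLLOW(B)={$}  FOLLOW(C)={$}
iter 2: — fixpoint
  FOLLOW(S)={$}  FOLLOW(A)={$,a,b}  FOLLOW(B)={$}  FOLLOW(C)={$}

FOLLOW(A) = ["$", "a", "b"]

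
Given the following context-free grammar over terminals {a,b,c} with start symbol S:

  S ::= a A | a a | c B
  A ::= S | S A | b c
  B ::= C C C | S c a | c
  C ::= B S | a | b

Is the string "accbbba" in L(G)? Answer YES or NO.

CNF form of G:
  S -> T0 A | T0 T0 | T2 B
  A -> S A | T0 A | T0 T0 | T1 T2 | T2 B
  B -> C X3 | S X4 | c
  C -> B S | a | b
  T0 -> a
  T1 -> b
  T2 -> c
  X3 -> C C
  X4 -> T2 T0

CYK fill:
  T[0,0] 'a' = {C,T0}  orig:{C}
  T[1,1] 'c' = {B,T2}  orig:{B}
  T[2,2] 'c' = {B,T2}  orig:{B}
  T[3,3] 'b' = {C,T1}  orig:{C}
  T[4,4] 'b' = {C,T1}  orig:{C}
  T[5,5] 'b' = {C,T1}  orig:{C}
  T[6,6] 'a' = {C,T0}  orig:{C}
  T[0,1] 'ac' = ∅
  T[1,2] 'cc' = {A,S}
  T[2,3] 'cb' = ∅
  T[3,4] 'bb' = {X3}  orig:{}
  T[4,5] 'bb' = {X3}  orig:{}
  T[5,6] 'ba' = {X3}  orig:{}
  T[0,2] 'acc' = {A,S}
  T[1,3] 'ccb' = ∅
  T[2,4] 'cbb' = ∅
  T[3,5] 'bbb' = {B}
  T[4,6] 'bba' = {B}
  T[0,3] 'accb' = ∅
  T[1,4] 'ccbb' = ∅
  T[2,5] 'cbbb' = {A,S}
  T[3,6] 'bbba' = ∅
  T[0,4] 'accbb' = ∅
  T[1,5] 'ccbbb' = {C}
  T[2,6] 'cbbba' = ∅
  T[0,5] 'accbbb' = {X3}  orig:{}
  T[1,6] 'ccbbba' = {X3}  orig:{}
  T[0,6] 'accbbba' = {B}

S ∉ T[0,6] ⇒ NO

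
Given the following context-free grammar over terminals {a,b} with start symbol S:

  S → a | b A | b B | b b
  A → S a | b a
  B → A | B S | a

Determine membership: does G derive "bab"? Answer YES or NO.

CNF form of G:
  S -> T1 A | T1 B | T1 T1 | a
  A -> S T0 | T1 T0
  B -> B S | S T0 | T1 T0 | a
  T0 -> a
  T1 -> b

CYK fill:
  T[0,0] 'b' = {T1}  orig:{}
  T[1,1] 'a' = {B,S,T0}  orig:{B,S}
  T[2,2] 'b' = {T1}  orig:{}
  T[0,1] 'ba' = {A,B,S}
  T[1,2] 'ab' = ∅
  T[0,2] 'bab' = ∅

S ∉ T[0,2] ⇒ NO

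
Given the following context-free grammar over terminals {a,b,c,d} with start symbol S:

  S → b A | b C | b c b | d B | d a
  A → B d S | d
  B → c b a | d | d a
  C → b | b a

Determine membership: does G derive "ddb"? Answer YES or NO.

CNF form of G:
  S -> T0 B | T0 T3 | T2 A | T2 C | T2 X6
  A -> B X4 | d
  B -> T0 T3 | T1 X5 | d
  C -> T2 T3 | b
  T0 -> d
  T1 -> c
  T2 -> b
  T3 -> a
  X4 -> T0 S
  X5 -> T2 T3
  X6 -> T1 T2

CYK fill:
  cell(0,0) d: {A,B,T0}  orig:{A,B}
  cell(1,1) d: {A,B,T0}  orig:{A,B}
  cell(2,2) b: {C,T2}  orig:{C}
  cell(0,1) dd: {S}
  cell(1,2) db: ∅
  cell(0,2) ddb: ∅

S ∉ T[0,2] ⇒ NO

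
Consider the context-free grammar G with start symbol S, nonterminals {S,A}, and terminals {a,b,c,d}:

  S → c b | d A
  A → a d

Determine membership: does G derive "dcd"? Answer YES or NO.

Convert to CNF:
  S -> T1 A | T2 T3
  A -> T0 T1
  T0 -> a
  T1 -> d
  T2 -> c
  T3 -> b

CYK table (by increasing span):
  T[0,0] 'd' = {T1}  orig:{}
  T[1,1] 'c' = {T2}  orig:{}
  T[2,2] 'd' = {T1}  orig:{}
  T[0,1] 'dc' = ∅
  T[1,2] 'cd' = ∅
  T[0,2] 'dcd' = ∅

S ∉ T[0,2] ⇒ NO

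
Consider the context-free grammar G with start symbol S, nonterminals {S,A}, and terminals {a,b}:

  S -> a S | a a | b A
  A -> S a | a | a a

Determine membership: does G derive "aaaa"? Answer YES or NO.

CNF form of G:
  S -> T0 S | T0 T0 | T1 A
  A -> S T0 | T0 T0 | a
  T0 -> a
  T1 -> b

CYK fill:
  cell(0,0) a: {A,T0}  orig:{A}
  cell(1,1) a: {A,T0}  orig:{A}
  cell(2,2) a: {A,T0}  orig:{A}
  cell(3,3) a: {A,T0}  orig:{A}
  cell(0,1) aa: {A,S}
  cell(1,2) aa: {A,S}
  cell(2,3) aa: {A,S}
  cell(0,2) aaa: {A,S}
  cell(1,3) aaa: {A,S}
  cell(0,3) aaaa: {A,S}

S ∈ T[0,3] ⇒ YES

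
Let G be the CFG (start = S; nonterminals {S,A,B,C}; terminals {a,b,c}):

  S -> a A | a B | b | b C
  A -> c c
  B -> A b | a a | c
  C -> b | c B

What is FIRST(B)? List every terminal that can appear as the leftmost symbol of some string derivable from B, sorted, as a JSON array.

Compute FIRST by fixpoint:
round 1:
  A via A→c c: +{c}
  B via B→A b: +{c}
  B via B→a a: +{a}
  C via C→b: +{b}
  C via C→c B: +{c}
  S via S→a A: +{a}
  S via S→b: +{b}
  FIRST[S]={a,b}  FIRST[A]={c}  FIRST[B]={a,c}  FIRST[C]={b,c}
round 2: done
  FIRST[S]={a,b}  FIRST[A]={c}  FIRST[B]={a,c}  FIRST[C]={b,c}

FIRST(B) = ["a", "c"]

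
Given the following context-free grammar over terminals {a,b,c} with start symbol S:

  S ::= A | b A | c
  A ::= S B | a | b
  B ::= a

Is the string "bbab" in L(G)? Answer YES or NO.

CNF form of G:
  S -> S B | T0 A | a | b | c
  A -> S B | a | b
  B -> a
  T0 -> b

CYK table (by increasing span):
  [0..0]={A,S,T0}  "b"  orig:{A,S}
  [1..1]={A,S,T0}  "b"  orig:{A,S}
  [2..2]={A,B,S}  "a"
  [3..3]={A,S,T0}  "b"  orig:{A,S}
  [0..1]={S}  "bb"
  [1..2]={A,S}  "ba"
  [2..3]=∅  "ab"
  [0..2]={A,S}  "bba"
  [1..3]=∅  "bab"
  [0..3]=∅  "bbab"

S ∉ T[0,3] ⇒ NO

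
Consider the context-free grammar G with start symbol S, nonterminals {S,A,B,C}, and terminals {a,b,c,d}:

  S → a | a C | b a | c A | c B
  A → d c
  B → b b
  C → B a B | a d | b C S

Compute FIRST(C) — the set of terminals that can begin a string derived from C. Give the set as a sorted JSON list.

FIRST sets, iterate to fixpoint:
iter 1:
  A via A→d c: +{d}
  B via B→b b: +{b}
  C via C→B a B: +{b}
  C via C→a d: +{a}
  S via S→a: +{a}
  S via S→b a: +{b}
  S via S→c A: +{c}
  FIRST[S]={a,b,c}  FIRST[A]={d}  FIRST[B]={b}  FIRST[C]={a,b}
iter 2: (stable)
  FIRST[S]={a,b,c}  FIRST[A]={d}  FIRST[B]={b}  FIRST[C]={a,b}

FIRST(C) = ["a", "b"]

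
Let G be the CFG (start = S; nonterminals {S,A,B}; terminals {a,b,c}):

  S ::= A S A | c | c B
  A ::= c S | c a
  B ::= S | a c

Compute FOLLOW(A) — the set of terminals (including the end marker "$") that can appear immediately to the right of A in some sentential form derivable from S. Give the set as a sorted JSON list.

FIRST sets, iterate to fixpoint:
round 1:
  A via A→c S: +{c}
  B via B→a c: +{a}
  S via S→A S A: +{c}
  S: {c}  A: {c}  B: {a}
round 2:
  B via B→S: +{c}
  S: {c}  A: {c}  B: {a,c}
round 3: done
  S: {c}  A: {c}  B: {a,c}

FOLLOW sets:
FOLLOW(S) := {$}
round 1:
  S→A S A: FOLLOW(A) ⊇ FIRST(S) = {c}; new: +{c}
  S→A S A: FOLLOW(S) ⊇ FIRST(A) = {c}; new: +{c}
  S→A S A: FOLLOW(A) ⊇ FOLLOW(S) ⊇ {$,c}; new: +{$}
  S→c B: FOLLOW(B) ⊇ FOLLOW(S) ⊇ {$,c}; new: +{$,c}
  FOLLOW[S]={$,c}  FOLLOW[A]={$,c}  FOLLOW[B]={$,c}
round 2: done
  FOLLOW[S]={$,c}  FOLLOW[A]={$,c}  FOLLOW[B]={$,c}

FOLLOW(A) = ["$", "c"]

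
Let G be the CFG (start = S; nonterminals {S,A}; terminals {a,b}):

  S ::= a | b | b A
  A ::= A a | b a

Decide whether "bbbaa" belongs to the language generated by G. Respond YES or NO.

CNF form of G:
  S -> T1 A | a | b
  A -> A T0 | T1 T0
  T0 -> a
  T1 -> b

Fill CYK table bottom-up:
  cell(0,0) b: {S,T1}  orig:{S}
  cell(1,1) b: {S,T1}  orig:{S}
  cell(2,2) b: {S,T1}  orig:{S}
  cell(3,3) a: {S,T0}  orig:{S}
  cell(4,4) a: {S,T0}  orig:{S}
  cell(0,1) bb: ∅
  cell(1,2) bb: ∅
  cell(2,3) ba: {A}
  cell(3,4) aa: ∅
  cell(0,2) bbb: ∅
  cell(1,3) bba: {S}
  cell(2,4) baa: {A}
  cell(0,3) bbba: ∅
  cell(1,4) bbaa: {S}
  cell(0,4) bbbaa: ∅

S ∉ T[0,4] ⇒ NO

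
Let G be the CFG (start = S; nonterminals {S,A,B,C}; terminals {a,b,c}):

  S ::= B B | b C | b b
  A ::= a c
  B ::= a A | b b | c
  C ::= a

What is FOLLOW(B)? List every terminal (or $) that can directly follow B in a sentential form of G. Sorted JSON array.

FIRST sets, iterate to fixpoint:
round 1:
  A via A→a c: +{a}
  B via B→a A: +{a}
  B via B→b b: +{b}
  B via B→c: +{c}
  C via C→a: +{a}
  S via S→B B: +{a,b,c}
  FIRST(S)={a,b,c}  FIRST(A)={a}  FIRST(B)={a,b,c}  FIRST(C)={a}
round 2: (no change)
  FIRST(S)={a,b,c}  FIRST(A)={a}  FIRST(B)={a,b,c}  FIRST(C)={a}

Compute FOLLOW by fixpoint:
FOLLOW(S) := {$}
[1]
  S→B B: FOLLOW(B) ⊇ FIRST(B) = {a,b,c}; new: +{a,b,c}
  S→B B: FOLLOW(B) ⊇ FOLLOW(S) ⊇ {$}; new: +{$}
  S→b C: FOLLOW(C) ⊇ FOLLOW(S) ⊇ {$}; new: +{$}
  FOLLOW(S)={$}  FOLLOW(A)={}  FOLLOW(B)={$,a,b,c}  FOLLOW(C)={$}
[2]
  B→a A: FOLLOW(A) ⊇ FOLLOW(B) ⊇ {$,a,b,c}; new: +{$,a,b,c}
  FOLLOW(S)={$}  FOLLOW(A)={$,a,b,c}  FOLLOW(B)={$,a,b,c}  FOLLOW(C)={$}
[3] done
  FOLLOW(S)={$}  FOLLOW(A)={$,a,b,c}  FOLLOW(B)={$,a,b,c}  FOLLOW(C)={$}

FOLLOW(B) = ["$", "a", "b", "c"]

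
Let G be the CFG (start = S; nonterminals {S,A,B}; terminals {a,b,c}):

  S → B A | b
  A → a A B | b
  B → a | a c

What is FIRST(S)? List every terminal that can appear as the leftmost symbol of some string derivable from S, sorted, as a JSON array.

FIRST iteration:
iter 1:
  A via A→a A B: +{a}
  A via A→b: +{b}
  B via B→a: +{a}
  S via S→B A: +{a}
  S via S→b: +{b}
  S: {a,b}  A: {a,b}  B: {a}
iter 2: done
  S: {a,b}  A: {a,b}  B: {a}

FIRST(S) = ["a", "b"]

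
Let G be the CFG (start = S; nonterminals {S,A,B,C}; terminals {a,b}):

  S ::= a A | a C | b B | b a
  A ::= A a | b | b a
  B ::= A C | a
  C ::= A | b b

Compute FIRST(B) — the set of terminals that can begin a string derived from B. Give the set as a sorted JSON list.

FIRST iteration:
round 1:
  A via A→b: +{b}
  B via B→A C: +{b}
  B via B→a: +{a}
  C via C→A: +{b}
  S via S→a A: +{a}
  S via S→b B: +{b}
  FIRST[S]={a,b}  FIRST[A]={b}  FIRST[B]={a,b}  FIRST[C]={b}
round 2: (stable)
  FIRST[S]={a,b}  FIRST[A]={b}  FIRST[B]={a,b}  FIRST[C]={b}

FIRST(B) = ["a", "b"]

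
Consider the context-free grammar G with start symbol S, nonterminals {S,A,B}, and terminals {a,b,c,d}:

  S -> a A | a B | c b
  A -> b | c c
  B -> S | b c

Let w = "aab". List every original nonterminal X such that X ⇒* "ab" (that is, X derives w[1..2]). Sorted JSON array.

CNF form of G:
  S -> T0 T2 | T1 A | T1 B
  A -> T0 T0 | b
  B -> T0 T2 | T1 A | T1 B | T2 T0
  T0 -> c
  T1 -> a
  T2 -> b

CYK fill — only the sub-triangle for w[1..2]:
  [1..1]={T1}  "a"  orig:{}
  [2..2]={A,T2}  "b"  orig:{A}
  [1..2]={B,S}  "ab"

Original NTs in T[1,2] deriving "ab": ["B", "S"]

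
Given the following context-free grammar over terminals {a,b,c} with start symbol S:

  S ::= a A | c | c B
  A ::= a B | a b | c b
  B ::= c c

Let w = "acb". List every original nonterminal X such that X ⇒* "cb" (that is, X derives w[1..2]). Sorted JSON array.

Convert to CNF:
  S -> T0 A | T2 B | c
  A -> T0 B | T0 T1 | T2 T1
  B -> T2 T2
  T0 -> a
  T1 -> b
  T2 -> c

CYK table (by increasing span) (cells [i..j] with 1 ≤ i ≤ j ≤ 2 only):
  T[1,1] 'c' = {S,T2}  orig:{S}
  T[2,2] 'b' = {T1}  orig:{}
  T[1,2] 'cb' = {A}

Original NTs in T[1,2] deriving "cb": ["A"]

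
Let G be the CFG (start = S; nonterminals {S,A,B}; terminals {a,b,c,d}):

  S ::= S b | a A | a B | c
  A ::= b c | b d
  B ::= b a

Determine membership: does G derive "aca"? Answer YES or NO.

CNF form of G:
  S -> S T0 | T3 A | T3 B | c
  A -> T0 T1 | T0 T2
  B -> T0 T3
  T0 -> b
  T1 -> c
  T2 -> d
  T3 -> a

Fill CYK table bottom-up:
  [0..0]={T3}  "a"  orig:{}
  [1..1]={S,T1}  "c"  orig:{S}
  [2..2]={T3}  "a"  orig:{}
  [0..1]=∅  "ac"
  [1..2]=∅  "ca"
  [0..2]=∅  "aca"

S ∉ T[0,2] ⇒ NO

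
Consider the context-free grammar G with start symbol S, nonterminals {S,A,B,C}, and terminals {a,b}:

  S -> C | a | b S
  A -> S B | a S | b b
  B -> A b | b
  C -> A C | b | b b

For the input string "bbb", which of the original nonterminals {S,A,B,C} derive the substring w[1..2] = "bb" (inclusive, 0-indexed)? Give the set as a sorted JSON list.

CNF form of G:
  S -> A C | T1 S | T1 T1 | a | b
  A -> S B | T0 S | T1 T1
  B -> A T1 | b
  C -> A C | T1 T1 | b
  T0 -> a
  T1 -> b

CYK table (by increasing span) (cells [i..j] with 1 ≤ i ≤ j ≤ 2 only):
  [1..1]={B,C,S,T1}  "b"  orig:{B,C,S}
  [2..2]={B,C,S,T1}  "b"  orig:{B,C,S}
  [1..2]={A,C,S}  "bb"

Original NTs in T[1,2] deriving "bb": ["A", "C", "S"]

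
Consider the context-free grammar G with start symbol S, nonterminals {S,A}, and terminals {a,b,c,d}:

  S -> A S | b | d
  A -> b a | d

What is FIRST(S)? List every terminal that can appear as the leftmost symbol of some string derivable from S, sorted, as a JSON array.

Compute FIRST by fixpoint:
pass 1:
  A via A→b a: +{b}
  A via A→d: +{d}
  S via S→A S: +{b,d}
  FIRST[S]={b,d}  FIRST[A]={b,d}
pass 2: done
  FIRST[S]={b,d}  FIRST[A]={b,d}

FIRST(S) = ["b", "d"]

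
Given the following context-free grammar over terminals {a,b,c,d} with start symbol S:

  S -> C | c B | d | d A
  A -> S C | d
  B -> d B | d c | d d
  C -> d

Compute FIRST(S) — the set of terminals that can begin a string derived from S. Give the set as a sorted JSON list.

FIRST iteration:
round 1:
  A via A→d: +{d}
  B via B→d B: +{d}
  C via C→d: +{d}
  S via S→C: +{d}
  S via S→c B: +{c}
  S: {c,d}  A: {d}  B: {d}  C: {d}
round 2:
  A via A→S C: +{c}
  S: {c,d}  A: {c,d}  B: {d}  C: {d}
round 3: — fixpoint
  S: {c,d}  A: {c,d}  B: {d}  C: {d}

FIRST(S) = ["c", "d"]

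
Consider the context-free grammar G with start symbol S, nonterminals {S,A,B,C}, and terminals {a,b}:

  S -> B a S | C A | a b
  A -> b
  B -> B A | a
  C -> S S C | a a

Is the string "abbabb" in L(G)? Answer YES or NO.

CNF form of G:
  S -> B X3 | C A | T0 T1
  A -> b
  B -> B A | a
  C -> S X2 | T0 T0
  T0 -> a
  T1 -> b
  X2 -> S C
  X3 -> T0 S

CYK table (by increasing span):
  [0..0]={B,T0}  "a"  orig:{B}
  [1..1]={A,T1}  "b"  orig:{A}
  [2..2]={A,T1}  "b"  orig:{A}
  [3..3]={B,T0}  "a"  orig:{B}
  [4..4]={A,T1}  "b"  orig:{A}
  [5..5]={A,T1}  "b"  orig:{A}
  [0..1]={B,S}  "ab"
  [1..2]=∅  "bb"
  [2..3]=∅  "ba"
  [3..4]={B,S}  "ab"
  [4..5]=∅  "bb"
  [0..2]={B}  "abb"
  [1..3]=∅  "bba"
  [2..4]=∅  "bab"
  [3..5]={B}  "abb"
  [0..3]=∅  "abba"
  [1..4]=∅  "bbab"
  [2..5]=∅  "babb"
  [0..4]=∅  "abbab"
  [1..5]=∅  "bbabb"
  [0..5]=∅  "abbabb"

S ∉ T[0,5] ⇒ NO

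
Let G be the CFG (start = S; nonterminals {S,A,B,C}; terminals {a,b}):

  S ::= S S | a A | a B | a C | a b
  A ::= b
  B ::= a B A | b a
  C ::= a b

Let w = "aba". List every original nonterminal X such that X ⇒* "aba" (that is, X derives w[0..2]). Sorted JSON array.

CNF form of G:
  S -> S S | T0 A | T0 B | T0 C | T0 T1
  A -> b
  B -> T0 X2 | T1 T0
  C -> T0 T1
  T0 -> a
  T1 -> b
  X2 -> B A

Fill CYK table bottom-up — only the sub-triangle for w[0..2]:
  [0..0]={T0}  "a"  orig:{}
  [1..1]={A,T1}  "b"  orig:{A}
  [2..2]={T0}  "a"  orig:{}
  [0..1]={C,S}  "ab"
  [1..2]={B}  "ba"
  [0..2]={S}  "aba"

Original NTs in T[0,2] deriving "aba": ["S"]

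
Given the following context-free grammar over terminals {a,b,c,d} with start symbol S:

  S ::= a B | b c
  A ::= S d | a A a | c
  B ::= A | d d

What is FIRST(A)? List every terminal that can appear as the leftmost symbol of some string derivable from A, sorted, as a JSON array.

FIRST sets, iterate to fixpoint:
[1]
  A via A→a A a: +{a}
  A via A→c: +{c}
  B via B→A: +{a,c}
  B via B→d d: +{d}
  S via S→a B: +{a}
  S via S→b c: +{b}
  FIRST(S)={a,b}  FIRST(A)={a,c}  FIRST(B)={a,c,d}
[2]
  A via A→S d: +{b}
  B via B→A: +{b}
  FIRST(S)={a,b}  FIRST(A)={a,b,c}  FIRST(B)={a,b,c,d}
[3] — fixpoint
  FIRST(S)={a,b}  FIRST(A)={a,b,c}  FIRST(B)={a,b,c,d}

FIRST(A) = ["a", "b", "c"]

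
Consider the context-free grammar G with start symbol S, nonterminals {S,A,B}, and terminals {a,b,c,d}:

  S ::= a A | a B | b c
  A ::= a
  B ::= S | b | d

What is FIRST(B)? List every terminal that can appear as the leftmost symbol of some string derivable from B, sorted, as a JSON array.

FIRST sets, iterate to fixpoint:
pass 1:
  A via A→a: +{a}
  B via B→b: +{b}
  B via B→d: +{d}
  S via S→a A: +{a}
  S via S→b c: +{b}
  FIRST[S]={a,b}  FIRST[A]={a}  FIRST[B]={b,d}
pass 2:
  B via B→S: +{a}
  FIRST[S]={a,b}  FIRST[A]={a}  FIRST[B]={a,b,d}
pass 3: — fixpoint
  FIRST[S]={a,b}  FIRST[A]={a}  FIRST[B]={a,b,d}

FIRST(B) = ["a", "b", "d"]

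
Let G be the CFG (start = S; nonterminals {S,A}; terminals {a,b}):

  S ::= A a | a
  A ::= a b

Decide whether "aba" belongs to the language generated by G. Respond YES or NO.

Convert to CNF:
  S -> A T0 | a
  A -> T0 T1
  T0 -> a
  T1 -> b

CYK fill:
  [0..0]={S,T0}  "a"  orig:{S}
  [1..1]={T1}  "b"  orig:{}
  [2..2]={S,T0}  "a"  orig:{S}
  [0..1]={A}  "ab"
  [1..2]=∅  "ba"
  [0..2]={S}  "aba"

S ∈ T[0,2] ⇒ YES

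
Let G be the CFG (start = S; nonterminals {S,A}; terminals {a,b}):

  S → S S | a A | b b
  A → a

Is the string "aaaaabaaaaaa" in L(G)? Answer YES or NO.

Convert to CNF:
  S -> S S | T0 A | T1 T1
  A -> a
  T0 -> a
  T1 -> b

CYK fill:
  T[0,0] 'a' = {A,T0}  orig:{A}
  T[1,1] 'a' = {A,T0}  orig:{A}
  T[2,2] 'a' = {A,T0}  orig:{A}
  T[3,3] 'a' = {A,T0}  orig:{A}
  T[4,4] 'a' = {A,T0}  orig:{A}
  T[5,5] 'b' = {T1}  orig:{}
  T[6,6] 'a' = {A,T0}  orig:{A}
  T[7,7] 'a' = {A,T0}  orig:{A}
  T[8,8] 'a' = {A,T0}  orig:{A}
  T[9,9] 'a' = {A,T0}  orig:{A}
  T[10,10] 'a' = {A,T0}  orig:{A}
  T[11,11] 'a' = {A,T0}  orig:{A}
  T[0,1] 'aa' = {S}
  T[1,2] 'aa' = {S}
  T[2,3] 'aa' = {S}
  T[3,4] 'aa' = {S}
  T[4,5] 'ab' = ∅
  T[5,6] 'ba' = ∅
  T[6,7] 'aa' = {S}
  T[7,8] 'aa' = {S}
  T[8,9] 'aa' = {S}
  T[9,10] 'aa' = {S}
  T[10,11] 'aa' = {S}
  T[0,2] 'aaa' = ∅
  T[1,3] 'aaa' = ∅
  T[2,4] 'aaa' = ∅
  T[3,5] 'aab' = ∅
  T[4,6] 'aba' = ∅
  T[5,7] 'baa' = ∅
  T[6,8] 'aaa' = ∅
  T[7,9] 'aaa' = ∅
  T[8,10] 'aaa' = ∅
  T[9,11] 'aaa' = ∅
  T[0,3] 'aaaa' = {S}
  T[1,4] 'aaaa' = {S}
  T[2,5] 'aaab' = ∅
  T[3,6] 'aaba' = ∅
  T[4,7] 'abaa' = ∅
  T[5,8] 'baaa' = ∅
  T[6,9] 'aaaa' = {S}
  T[7,10] 'aaaa' = {S}
  T[8,11] 'aaaa' = {S}
  T[0,4] 'aaaaa' = ∅
  T[1,5] 'aaaab' = ∅
  T[2,6] 'aaaba' = ∅
  T[3,7] 'aabaa' = ∅
  T[4,8] 'abaaa' = ∅
  T[5,9] 'baaaa' = ∅
  T[6,10] 'aaaaa' = ∅
  T[7,11] 'aaaaa' = ∅
  T[0,5] 'aaaaab' = ∅
  T[1,6] 'aaaaba' = ∅
  T[2,7] 'aaabaa' = ∅
  T[3,8] 'aabaaa' = ∅
  T[4,9] 'abaaaa' = ∅
  T[5,10] 'baaaaa' = ∅
  T[6,11] 'aaaaaa' = {S}
  T[0,6] 'aaaaaba' = ∅
  T[1,7] 'aaaabaa' = ∅
  T[2,8] 'aaabaaa' = ∅
  T[3,9] 'aabaaaa' = ∅
  T[4,10] 'abaaaaa' = ∅
  T[5,11] 'baaaaaa' = ∅
  T[0,7] 'aaaaabaa' = ∅
  T[1,8] 'aaaabaaa' = ∅
  T[2,9] 'aaabaaaa' = ∅
  T[3,10] 'aabaaaaa' = ∅
  T[4,11] 'abaaaaaa' = ∅
  T[0,8] 'aaaaabaaa' = ∅
  T[1,9] 'aaaabaaaa' = ∅
  T[2,10] 'aaabaaaaa' = ∅
  T[3,11] 'aabaaaaaa' = ∅
  T[0,9] 'aaaaabaaaa' = ∅
  T[1,10] 'aaaabaaaaa' = ∅
  T[2,11] 'aaabaaaaaa' = ∅
  T[0,10] 'aaaaabaaaaa' = ∅
  T[1,11] 'aaaabaaaaaa' = ∅
  T[0,11] 'aaaaabaaaaaa' = ∅

S ∉ T[0,11] ⇒ NO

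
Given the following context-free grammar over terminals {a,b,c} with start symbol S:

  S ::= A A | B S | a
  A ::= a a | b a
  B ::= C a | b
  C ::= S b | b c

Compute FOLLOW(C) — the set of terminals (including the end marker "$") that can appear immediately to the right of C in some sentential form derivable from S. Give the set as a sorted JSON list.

FIRST iteration:
[1]
  A via A→a a: +{a}
  A via A→b a: +{b}
  B via B→b: +{b}
  C via C→b c: +{b}
  S via S→A A: +{a,b}
  S: {a,b}  A: {a,b}  B: {b}  C: {b}
[2]
  C via C→S b: +{a}
  S: {a,b}  A: {a,b}  B: {b}  C: {a,b}
[3]
  B via B→C a: +{a}
  S: {a,b}  A: {a,b}  B: {a,b}  C: {a,b}
[4] done
  S: {a,b}  A: {a,b}  B: {a,b}  C: {a,b}

FOLLOW iteration:
seed FOLLOW(S) with $
round 1:
  B→C a: FOLLOW(C) ⊇ FIRST(a) = {a}; new: +{a}
  C→S b: FOLLOW(S) ⊇ FIRST(b) = {b}; new: +{b}
  S→A A: FOLLOW(A) ⊇ FIRST(A) = {a,b}; new: +{a,b}
  S→A A: FOLLOW(A) ⊇ FOLLOW(S) ⊇ {$,b}; new: +{$}
  S→B S: FOLLOW(B) ⊇ FIRST(S) = {a,b}; new: +{a,b}
  FOLLOW[S]={$,b}  FOLLOW[A]={$,a,b}  FOLLOW[B]={a,b}  FOLLOW[C]={a}
round 2: (stable)
  FOLLOW[S]={$,b}  FOLLOW[A]={$,a,b}  FOLLOW[B]={a,b}  FOLLOW[C]={a}

FOLLOW(C) = ["a"]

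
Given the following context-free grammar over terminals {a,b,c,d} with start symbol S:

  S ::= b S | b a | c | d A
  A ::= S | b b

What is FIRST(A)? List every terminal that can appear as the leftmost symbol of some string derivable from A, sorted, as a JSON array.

Compute FIRST by fixpoint:
iter 1:
  A via A→b b: +{b}
  S via S→b S: +{b}
  S via S→c: +{c}
  S via S→d A: +{d}
  S: {b,c,d}  A: {b}
iter 2:
  A via A→S: +{c,d}
  S: {b,c,d}  A: {b,c,d}
iter 3: — fixpoint
  S: {b,c,d}  A: {b,c,d}

FIRST(A) = ["b", "c", "d"]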